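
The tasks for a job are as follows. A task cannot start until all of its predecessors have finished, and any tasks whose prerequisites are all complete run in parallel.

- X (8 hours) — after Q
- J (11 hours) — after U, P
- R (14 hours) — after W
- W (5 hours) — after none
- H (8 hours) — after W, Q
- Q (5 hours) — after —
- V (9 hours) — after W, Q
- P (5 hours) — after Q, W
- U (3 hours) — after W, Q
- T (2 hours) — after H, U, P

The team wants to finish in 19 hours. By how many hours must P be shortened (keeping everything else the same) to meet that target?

Current finish: 21 hours; target: 19.
P is on every critical path, so each hour cut from P cuts the finish by one (this holds down to a finish of 19).
Need 21 − 19 = 2 hours off P → P becomes 3 hours, finish becomes 19.

2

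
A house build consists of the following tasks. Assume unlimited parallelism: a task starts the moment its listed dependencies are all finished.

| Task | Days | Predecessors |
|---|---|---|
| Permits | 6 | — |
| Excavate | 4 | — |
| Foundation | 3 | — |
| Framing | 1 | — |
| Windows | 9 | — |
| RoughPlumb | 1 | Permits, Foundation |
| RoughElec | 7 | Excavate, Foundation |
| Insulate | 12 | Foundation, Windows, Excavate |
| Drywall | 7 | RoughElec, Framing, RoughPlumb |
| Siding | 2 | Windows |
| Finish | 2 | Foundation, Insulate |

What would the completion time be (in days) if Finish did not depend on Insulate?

21

With the dependency in place, Windows→Insulate→Finish = 9+12+2 = 23 sets the finish at 23 days.
Without Insulate→Finish, Finish's earliest start moves from 21 to 3.
New critical path: Windows→Insulate = 9+12 = 21 ⇒ 21 days.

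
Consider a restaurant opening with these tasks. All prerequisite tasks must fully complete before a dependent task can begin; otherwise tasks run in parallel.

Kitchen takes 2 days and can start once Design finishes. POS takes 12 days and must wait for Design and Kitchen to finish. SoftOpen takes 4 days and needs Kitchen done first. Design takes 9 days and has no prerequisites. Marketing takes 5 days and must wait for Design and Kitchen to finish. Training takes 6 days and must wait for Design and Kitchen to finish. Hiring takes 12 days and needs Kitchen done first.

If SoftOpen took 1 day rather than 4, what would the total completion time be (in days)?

Critical path before the change: Design→Kitchen→Hiring = 9+2+12 = 23 giving 23 days.
SoftOpen has 8 days of float (longest path through it is 15).
No other chain overtakes it, so the finish is 23 days.

23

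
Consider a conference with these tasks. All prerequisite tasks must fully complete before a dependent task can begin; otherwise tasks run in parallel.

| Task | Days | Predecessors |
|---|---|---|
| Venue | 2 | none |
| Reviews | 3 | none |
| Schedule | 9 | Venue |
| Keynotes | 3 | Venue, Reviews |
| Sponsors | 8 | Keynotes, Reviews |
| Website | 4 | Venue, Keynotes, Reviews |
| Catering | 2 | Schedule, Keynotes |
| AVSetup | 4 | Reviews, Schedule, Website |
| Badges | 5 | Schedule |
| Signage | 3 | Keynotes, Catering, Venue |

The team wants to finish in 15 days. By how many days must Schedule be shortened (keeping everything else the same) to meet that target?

1

Current finish: 16 days; target: 15.
Schedule is on every critical path, so each day cut from Schedule cuts the finish by one (this holds down to a finish of 14).
Need 16 − 15 = 1 day off Schedule → Schedule becomes 8 days, finish becomes 15.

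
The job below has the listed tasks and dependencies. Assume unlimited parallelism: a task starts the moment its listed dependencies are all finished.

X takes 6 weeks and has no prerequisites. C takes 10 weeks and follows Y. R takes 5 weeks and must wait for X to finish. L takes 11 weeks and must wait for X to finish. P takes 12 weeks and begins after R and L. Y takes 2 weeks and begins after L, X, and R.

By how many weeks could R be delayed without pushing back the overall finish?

6

X→L→Y→C = 6+11+2+10 = 29 sets the makespan at 29 weeks.
The longest chain containing R totals 23 weeks.
Slack of R = 12 − 6 = 6 weeks.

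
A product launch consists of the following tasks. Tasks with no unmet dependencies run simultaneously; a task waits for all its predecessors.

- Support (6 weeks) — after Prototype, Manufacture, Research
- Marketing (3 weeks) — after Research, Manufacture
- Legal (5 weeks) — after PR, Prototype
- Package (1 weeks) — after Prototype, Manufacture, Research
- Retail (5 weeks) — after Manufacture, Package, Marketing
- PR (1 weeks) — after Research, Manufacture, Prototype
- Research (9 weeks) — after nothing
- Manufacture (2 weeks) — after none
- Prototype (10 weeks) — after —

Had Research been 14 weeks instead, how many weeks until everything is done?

22

Critical path before the change: Research→Marketing→Retail = 9+3+5 = 17 giving 17 weeks.
Since Research is critical, the +5 change carries straight to that chain (now 22 weeks).
The critical path is still Research→Marketing→Retail; finish is now 22 weeks.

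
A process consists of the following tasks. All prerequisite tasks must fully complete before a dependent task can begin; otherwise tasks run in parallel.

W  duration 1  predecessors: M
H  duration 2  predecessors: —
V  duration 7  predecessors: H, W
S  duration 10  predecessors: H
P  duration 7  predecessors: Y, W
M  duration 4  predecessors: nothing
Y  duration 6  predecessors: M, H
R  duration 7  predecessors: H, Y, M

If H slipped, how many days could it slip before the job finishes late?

2

The longest chain is M→Y→R = 4+6+7 = 17; overall finish 17 days.
Longest path through H: 15 days (earliest finish 2, latest finish 4).
Float = 17 − 15 = 2.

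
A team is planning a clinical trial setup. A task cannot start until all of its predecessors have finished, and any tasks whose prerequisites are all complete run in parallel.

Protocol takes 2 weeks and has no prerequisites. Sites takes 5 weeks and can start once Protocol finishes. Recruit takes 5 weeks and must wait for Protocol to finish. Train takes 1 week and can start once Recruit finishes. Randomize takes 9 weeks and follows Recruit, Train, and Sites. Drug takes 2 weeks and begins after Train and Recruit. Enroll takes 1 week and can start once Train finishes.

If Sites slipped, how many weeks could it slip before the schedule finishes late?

Protocol→Recruit→Train→Randomize = 2+5+1+9 = 17 sets the makespan at 17 weeks.
Sites finishes as early as 7 and must finish by 8.
Slack of Sites = 3 − 2 = 1 week.

1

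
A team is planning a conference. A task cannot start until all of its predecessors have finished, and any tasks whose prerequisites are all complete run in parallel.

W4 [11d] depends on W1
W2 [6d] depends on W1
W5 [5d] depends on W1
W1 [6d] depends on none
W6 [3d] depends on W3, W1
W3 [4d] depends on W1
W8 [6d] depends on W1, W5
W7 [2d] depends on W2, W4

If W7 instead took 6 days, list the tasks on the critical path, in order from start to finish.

W1, W4, W7

Actual critical path: W1→W4→W7 = 6+11+2 = 19 ⇒ 19 days.
W7 lies on that path, so at 6 days the path becomes 23 days.
No other chain overtakes it, so the finish is 23 days.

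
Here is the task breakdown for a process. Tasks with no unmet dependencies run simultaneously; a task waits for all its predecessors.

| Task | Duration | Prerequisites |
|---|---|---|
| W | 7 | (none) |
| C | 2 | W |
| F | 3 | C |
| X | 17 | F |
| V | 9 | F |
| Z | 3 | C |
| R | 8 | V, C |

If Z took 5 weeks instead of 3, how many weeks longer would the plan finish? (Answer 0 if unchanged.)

Critical path before the change: W→C→F→X = 7+2+3+17 = 29 giving 29 weeks.
Z is off the critical path — its longest chain is 12 weeks, giving 17 of slack.
No other chain overtakes it, so the finish is 29 weeks.
Change in finish: 29 − 29 = +0 weeks.

0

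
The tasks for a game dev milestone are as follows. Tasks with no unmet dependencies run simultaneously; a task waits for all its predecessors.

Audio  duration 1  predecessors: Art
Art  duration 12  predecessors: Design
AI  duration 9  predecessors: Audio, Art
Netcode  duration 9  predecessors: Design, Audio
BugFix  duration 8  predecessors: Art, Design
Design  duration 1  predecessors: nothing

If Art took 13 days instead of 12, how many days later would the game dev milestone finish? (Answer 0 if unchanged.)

As given, the longest chain is Design→Art→Audio→AI = 1+12+1+9 = 23, so the finish is 23 days.
Art is on the critical path; changing it to 13 makes that path 24 days.
The critical path is still Design→Art→Audio→AI; finish is now 24 days.
Change in finish: 24 − 23 = +1 days.

1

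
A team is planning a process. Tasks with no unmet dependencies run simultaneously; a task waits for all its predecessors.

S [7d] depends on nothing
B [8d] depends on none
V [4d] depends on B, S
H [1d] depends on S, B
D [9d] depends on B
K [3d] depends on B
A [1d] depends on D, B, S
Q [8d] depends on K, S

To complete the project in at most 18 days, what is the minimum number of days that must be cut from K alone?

1

Current finish: 19 days; target: 18.
K is on every critical path, so each day cut from K cuts the finish by one (this holds down to a finish of 18).
Need 19 − 18 = 1 day off K → K becomes 2 days, finish becomes 18.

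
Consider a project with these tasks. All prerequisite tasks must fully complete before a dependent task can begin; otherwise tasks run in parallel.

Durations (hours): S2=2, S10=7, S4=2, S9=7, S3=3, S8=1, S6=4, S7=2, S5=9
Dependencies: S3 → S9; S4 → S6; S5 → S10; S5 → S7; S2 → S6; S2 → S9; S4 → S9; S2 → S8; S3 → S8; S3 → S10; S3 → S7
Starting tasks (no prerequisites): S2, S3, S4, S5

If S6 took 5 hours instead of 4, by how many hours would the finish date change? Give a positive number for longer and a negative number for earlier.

0

Baseline: S5→S10 = 9+7 = 16 → 16 hours.
S6 has 10 hours of float (longest path through it is 6).
That remains the longest chain; total 16 hours.
Change in finish: 16 − 16 = +0 hours.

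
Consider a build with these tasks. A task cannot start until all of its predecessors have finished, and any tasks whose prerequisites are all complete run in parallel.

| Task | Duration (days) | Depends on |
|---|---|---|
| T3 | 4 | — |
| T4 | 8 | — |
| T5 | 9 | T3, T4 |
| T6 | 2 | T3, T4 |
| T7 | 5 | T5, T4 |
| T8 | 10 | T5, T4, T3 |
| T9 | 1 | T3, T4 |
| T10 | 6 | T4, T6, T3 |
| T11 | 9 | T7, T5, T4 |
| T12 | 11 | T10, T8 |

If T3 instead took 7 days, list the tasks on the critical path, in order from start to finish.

Baseline: T4→T5→T8→T12 = 8+9+10+11 = 38 → 38 days.
T3 has 4 days of float (longest path through it is 34).
No other chain overtakes it, so the finish is 38 days.

T4, T5, T8, T12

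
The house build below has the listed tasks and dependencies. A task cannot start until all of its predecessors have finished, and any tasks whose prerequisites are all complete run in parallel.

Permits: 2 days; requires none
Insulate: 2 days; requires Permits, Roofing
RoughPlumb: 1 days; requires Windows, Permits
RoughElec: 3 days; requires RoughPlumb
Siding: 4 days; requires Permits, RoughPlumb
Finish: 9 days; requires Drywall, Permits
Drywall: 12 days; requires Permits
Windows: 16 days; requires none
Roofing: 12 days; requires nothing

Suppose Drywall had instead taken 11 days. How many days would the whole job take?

Critical path before the change: Permits→Drywall→Finish = 2+12+9 = 23 giving 23 days.
Drywall lies on that path, so at 11 days the path becomes 22 days.
That remains the longest chain; total 22 days.

22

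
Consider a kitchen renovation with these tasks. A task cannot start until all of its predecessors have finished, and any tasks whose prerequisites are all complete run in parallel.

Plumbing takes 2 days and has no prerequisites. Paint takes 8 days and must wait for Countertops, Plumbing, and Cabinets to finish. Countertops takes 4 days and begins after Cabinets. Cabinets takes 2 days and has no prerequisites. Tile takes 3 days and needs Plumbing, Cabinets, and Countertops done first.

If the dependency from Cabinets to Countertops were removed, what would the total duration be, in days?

With the dependency in place, Cabinets→Countertops→Paint = 2+4+8 = 14 sets the finish at 14 days.
Without Cabinets→Countertops, Countertops's earliest start moves from 2 to 0.
The longest chain is now Countertops→Paint = 4+8 = 12, so the kitchen renovation takes 12 days.

12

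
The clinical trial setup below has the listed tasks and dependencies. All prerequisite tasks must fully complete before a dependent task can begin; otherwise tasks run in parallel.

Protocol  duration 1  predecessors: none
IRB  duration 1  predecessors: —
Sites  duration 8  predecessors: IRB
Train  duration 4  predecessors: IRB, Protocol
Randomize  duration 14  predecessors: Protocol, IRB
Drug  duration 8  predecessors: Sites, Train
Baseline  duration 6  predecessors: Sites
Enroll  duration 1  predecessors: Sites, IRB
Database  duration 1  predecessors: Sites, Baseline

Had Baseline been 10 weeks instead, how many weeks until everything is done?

20

Critical path before the change: IRB→Sites→Drug = 1+8+8 = 17 giving 17 weeks.
The longest path through Baseline is only 16 weeks, so Baseline has float 1.
New critical path: IRB→Sites→Baseline→Database = 1+8+10+1 = 20 ⇒ 20 weeks.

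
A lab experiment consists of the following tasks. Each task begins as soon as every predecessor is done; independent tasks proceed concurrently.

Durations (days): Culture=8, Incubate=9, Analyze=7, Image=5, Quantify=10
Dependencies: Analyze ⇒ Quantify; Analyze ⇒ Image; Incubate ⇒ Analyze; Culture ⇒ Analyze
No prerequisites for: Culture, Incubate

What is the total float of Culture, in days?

Critical path: Incubate→Analyze→Quantify = 9+7+10 = 26, so the finish is 26 days.
The longest chain containing Culture totals 25 days.
Float = 26 − 25 = 1.

1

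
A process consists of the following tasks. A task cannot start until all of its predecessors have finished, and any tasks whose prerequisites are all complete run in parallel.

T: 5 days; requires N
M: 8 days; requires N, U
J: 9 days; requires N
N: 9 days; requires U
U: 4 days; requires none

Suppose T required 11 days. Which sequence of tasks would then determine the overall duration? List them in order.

U, N, T

As given, the longest chain is U→N→J = 4+9+9 = 22, so the finish is 22 days.
T is off the critical path — its longest chain is 18 days, giving 4 of slack.
Now U→N→T = 4+9+11 = 24 is longest, so the finish becomes 24 days.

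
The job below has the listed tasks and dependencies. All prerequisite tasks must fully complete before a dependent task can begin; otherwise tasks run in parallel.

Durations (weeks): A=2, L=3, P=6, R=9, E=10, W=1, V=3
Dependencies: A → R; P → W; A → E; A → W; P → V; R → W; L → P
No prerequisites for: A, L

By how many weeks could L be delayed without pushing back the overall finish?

0

A→R→W = 2+9+1 = 12 sets the makespan at 12 weeks.
L finishes as early as 3 and must finish by 3.
Slack of L = 0 − 0 = 0 weeks.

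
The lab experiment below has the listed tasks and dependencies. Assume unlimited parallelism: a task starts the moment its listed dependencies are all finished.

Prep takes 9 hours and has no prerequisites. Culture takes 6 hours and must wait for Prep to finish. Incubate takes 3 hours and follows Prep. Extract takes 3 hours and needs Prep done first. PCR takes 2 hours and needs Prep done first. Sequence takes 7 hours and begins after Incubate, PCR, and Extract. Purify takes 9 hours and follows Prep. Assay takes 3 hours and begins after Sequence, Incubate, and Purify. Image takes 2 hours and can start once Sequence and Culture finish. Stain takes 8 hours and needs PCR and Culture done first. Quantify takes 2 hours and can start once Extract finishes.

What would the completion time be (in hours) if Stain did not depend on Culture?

22

Before: longest chain Prep→Culture→Stain = 9+6+8 = 23, finish 23.
Without Culture→Stain, Stain's earliest start moves from 15 to 11.
After: Prep→Incubate→Sequence→Assay = 9+3+7+3 = 22 → 22 hours.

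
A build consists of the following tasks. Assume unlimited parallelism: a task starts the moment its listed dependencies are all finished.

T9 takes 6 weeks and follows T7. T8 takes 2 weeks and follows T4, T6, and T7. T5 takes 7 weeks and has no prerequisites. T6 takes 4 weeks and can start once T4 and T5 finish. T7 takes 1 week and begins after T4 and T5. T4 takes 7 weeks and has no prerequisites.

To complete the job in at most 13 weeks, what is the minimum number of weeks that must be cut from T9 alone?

Current finish: 14 weeks; target: 13.
T9 is on every critical path, so each week cut from T9 cuts the finish by one (this holds down to a finish of 13).
Need 14 − 13 = 1 week off T9 → T9 becomes 5 weeks, finish becomes 13.

1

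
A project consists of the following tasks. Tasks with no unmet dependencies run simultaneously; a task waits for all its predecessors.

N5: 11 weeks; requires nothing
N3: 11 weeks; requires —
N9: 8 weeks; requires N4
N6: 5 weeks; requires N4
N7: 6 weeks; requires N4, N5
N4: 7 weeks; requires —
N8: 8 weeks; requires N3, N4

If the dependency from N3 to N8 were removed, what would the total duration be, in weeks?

17

Before: longest chain N3→N8 = 11+8 = 19, finish 19.
Without N3→N8, N8's earliest start moves from 11 to 7.
After: N5→N7 = 11+6 = 17 → 17 weeks.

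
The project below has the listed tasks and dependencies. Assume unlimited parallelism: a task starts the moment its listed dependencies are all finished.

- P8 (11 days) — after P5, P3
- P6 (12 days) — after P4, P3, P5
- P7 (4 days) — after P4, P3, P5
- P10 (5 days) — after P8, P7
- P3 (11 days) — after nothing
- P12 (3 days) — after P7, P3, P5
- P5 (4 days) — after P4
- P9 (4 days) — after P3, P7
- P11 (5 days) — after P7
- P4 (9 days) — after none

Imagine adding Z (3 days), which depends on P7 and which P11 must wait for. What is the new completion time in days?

29

Originally the project takes 29 days.
With Z inserted, P11 now waits for max(P7, Z).
New critical path: P4→P5→P8→P10 = 9+4+11+5 = 29 ⇒ 29 days.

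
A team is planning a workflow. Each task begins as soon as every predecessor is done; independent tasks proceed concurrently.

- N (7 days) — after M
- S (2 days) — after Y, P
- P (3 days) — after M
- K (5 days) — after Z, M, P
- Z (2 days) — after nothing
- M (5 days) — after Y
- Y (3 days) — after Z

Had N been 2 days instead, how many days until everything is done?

Actual critical path: Z→Y→M→P→K = 2+3+5+3+5 = 18 ⇒ 18 days.
N has 1 day of float (longest path through it is 17).
No other chain overtakes it, so the finish is 18 days.

18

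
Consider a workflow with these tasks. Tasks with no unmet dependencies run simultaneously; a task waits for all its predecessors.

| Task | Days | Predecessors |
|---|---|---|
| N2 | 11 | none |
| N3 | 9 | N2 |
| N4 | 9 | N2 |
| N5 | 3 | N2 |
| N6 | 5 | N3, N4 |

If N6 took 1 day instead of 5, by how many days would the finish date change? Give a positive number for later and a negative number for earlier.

Critical path before the change: N2→N3→N6 = 11+9+5 = 25 giving 25 days.
N6 lies on that path, so at 1 day the path becomes 21 days.
No other chain overtakes it, so the finish is 21 days.
Change in finish: 21 − 25 = -4 days.

-4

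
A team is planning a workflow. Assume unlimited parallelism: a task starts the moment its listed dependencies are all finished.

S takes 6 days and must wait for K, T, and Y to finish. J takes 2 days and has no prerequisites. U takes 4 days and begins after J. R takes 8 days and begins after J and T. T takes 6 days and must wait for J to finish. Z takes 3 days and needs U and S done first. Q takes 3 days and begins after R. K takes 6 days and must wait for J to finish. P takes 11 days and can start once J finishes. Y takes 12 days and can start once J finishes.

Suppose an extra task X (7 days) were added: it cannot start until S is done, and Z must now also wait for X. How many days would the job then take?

Originally the job takes 23 days.
With X inserted, Z now waits for max(U, S, X).
New critical path: J→Y→S→X→Z = 2+12+6+7+3 = 30 ⇒ 30 days.

30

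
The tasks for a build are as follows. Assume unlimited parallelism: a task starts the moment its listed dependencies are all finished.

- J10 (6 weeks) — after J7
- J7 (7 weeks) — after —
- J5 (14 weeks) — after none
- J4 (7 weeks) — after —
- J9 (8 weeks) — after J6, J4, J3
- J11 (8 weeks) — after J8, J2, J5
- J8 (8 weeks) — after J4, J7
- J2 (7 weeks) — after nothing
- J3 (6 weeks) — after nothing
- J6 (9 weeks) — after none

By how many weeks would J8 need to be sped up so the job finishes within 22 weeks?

1

Current finish: 23 weeks; target: 22.
J8 is on every critical path, so each week cut from J8 cuts the finish by one (this holds down to a finish of 22).
Need 23 − 22 = 1 week off J8 → J8 becomes 7 weeks, finish becomes 22.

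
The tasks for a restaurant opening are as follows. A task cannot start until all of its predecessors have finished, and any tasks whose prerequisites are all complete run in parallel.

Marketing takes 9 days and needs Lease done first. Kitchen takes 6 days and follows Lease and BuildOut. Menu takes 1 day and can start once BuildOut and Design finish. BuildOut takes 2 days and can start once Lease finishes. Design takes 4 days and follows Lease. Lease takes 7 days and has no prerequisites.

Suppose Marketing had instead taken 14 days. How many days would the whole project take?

21

Baseline: Lease→Marketing = 7+9 = 16 → 16 days.
Marketing is on the critical path; changing it to 14 makes that path 21 days.
No other chain overtakes it, so the finish is 21 days.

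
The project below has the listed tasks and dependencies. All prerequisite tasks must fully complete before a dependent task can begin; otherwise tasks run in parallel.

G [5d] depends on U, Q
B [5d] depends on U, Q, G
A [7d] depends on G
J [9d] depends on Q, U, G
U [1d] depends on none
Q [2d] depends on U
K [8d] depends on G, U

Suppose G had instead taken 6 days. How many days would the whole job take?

18

The binding path is U→Q→G→J = 1+2+5+9 = 17; finish at 17 days.
G is on the critical path; changing it to 6 makes that path 18 days.
The critical path is still U→Q→G→J; finish is now 18 days.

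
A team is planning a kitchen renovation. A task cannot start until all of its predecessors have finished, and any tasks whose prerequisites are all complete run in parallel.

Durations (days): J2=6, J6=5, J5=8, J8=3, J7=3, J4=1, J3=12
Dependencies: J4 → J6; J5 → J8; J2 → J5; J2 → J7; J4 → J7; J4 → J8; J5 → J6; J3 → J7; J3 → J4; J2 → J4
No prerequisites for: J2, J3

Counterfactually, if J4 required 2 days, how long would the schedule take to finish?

19

The binding path is J2→J5→J6 = 6+8+5 = 19; finish at 19 days.
J4 has 1 day of float (longest path through it is 18).
That remains the longest chain; total 19 days.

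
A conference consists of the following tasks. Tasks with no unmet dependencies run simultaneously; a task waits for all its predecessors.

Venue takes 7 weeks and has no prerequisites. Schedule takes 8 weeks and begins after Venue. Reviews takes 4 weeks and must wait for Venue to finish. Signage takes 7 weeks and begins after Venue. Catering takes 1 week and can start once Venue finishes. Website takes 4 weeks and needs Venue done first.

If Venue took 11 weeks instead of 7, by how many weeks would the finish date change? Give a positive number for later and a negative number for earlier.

4

Actual critical path: Venue→Schedule = 7+8 = 15 ⇒ 15 weeks.
Since Venue is critical, the +4 change carries straight to that chain (now 19 weeks).
That remains the longest chain; total 19 weeks.
Change in finish: 19 − 15 = +4 weeks.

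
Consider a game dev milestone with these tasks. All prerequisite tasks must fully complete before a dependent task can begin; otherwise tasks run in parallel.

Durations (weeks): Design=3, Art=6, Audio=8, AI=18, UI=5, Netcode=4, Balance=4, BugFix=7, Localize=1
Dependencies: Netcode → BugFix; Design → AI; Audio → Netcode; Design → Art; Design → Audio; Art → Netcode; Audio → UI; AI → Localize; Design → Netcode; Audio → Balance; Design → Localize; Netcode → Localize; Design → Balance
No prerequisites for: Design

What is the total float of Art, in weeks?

Design→Audio→Netcode→BugFix = 3+8+4+7 = 22 sets the makespan at 22 weeks.
Longest path through Art: 20 weeks (earliest finish 9, latest finish 11).
Float = 22 − 20 = 2.

2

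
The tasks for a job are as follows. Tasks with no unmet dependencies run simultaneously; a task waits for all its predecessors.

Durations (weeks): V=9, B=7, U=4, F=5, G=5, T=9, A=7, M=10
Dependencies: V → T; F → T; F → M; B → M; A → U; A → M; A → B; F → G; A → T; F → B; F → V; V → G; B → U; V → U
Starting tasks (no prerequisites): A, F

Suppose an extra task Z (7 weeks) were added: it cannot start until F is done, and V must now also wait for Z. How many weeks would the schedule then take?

30

Originally the schedule takes 24 weeks.
With Z inserted, V now waits for max(F, Z).
New critical path: F→Z→V→T = 5+7+9+9 = 30 ⇒ 30 weeks.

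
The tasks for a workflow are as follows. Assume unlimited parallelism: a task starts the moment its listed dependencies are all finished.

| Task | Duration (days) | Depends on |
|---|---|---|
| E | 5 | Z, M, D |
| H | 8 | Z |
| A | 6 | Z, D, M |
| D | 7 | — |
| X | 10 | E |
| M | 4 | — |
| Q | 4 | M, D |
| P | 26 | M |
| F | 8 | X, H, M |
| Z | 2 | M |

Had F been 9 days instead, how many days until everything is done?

31

Actual critical path: D→E→X→F = 7+5+10+8 = 30 ⇒ 30 days.
F lies on that path, so at 9 days the path becomes 31 days.
The critical path is still D→E→X→F; finish is now 31 days.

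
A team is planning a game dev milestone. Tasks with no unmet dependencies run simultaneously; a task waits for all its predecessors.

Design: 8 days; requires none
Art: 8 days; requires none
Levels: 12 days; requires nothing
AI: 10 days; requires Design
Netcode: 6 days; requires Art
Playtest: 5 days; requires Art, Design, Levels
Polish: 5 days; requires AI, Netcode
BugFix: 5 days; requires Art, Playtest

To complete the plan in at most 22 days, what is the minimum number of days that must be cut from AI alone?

1

Current finish: 23 days; target: 22.
AI is on every critical path, so each day cut from AI cuts the finish by one (this holds down to a finish of 22).
Need 23 − 22 = 1 day off AI → AI becomes 9 days, finish becomes 22.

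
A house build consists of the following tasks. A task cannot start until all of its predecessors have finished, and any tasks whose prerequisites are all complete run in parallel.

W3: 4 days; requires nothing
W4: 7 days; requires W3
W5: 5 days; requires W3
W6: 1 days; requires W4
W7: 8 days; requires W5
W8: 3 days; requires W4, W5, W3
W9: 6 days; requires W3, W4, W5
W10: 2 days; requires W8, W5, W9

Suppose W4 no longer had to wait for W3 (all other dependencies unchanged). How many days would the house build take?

With the dependency in place, W3→W4→W9→W10 = 4+7+6+2 = 19 sets the finish at 19 days.
Without W3→W4, W4's earliest start moves from 4 to 0.
After: W3→W5→W7 = 4+5+8 = 17 → 17 days.

17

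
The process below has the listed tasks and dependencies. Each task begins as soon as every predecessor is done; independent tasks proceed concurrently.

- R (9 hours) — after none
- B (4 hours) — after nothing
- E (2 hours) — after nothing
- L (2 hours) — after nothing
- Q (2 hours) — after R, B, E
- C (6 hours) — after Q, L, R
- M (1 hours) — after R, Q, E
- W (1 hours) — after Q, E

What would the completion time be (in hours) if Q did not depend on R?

15

With the dependency in place, R→Q→C = 9+2+6 = 17 sets the finish at 17 hours.
Without R→Q, Q's earliest start moves from 9 to 4.
The longest chain is now R→C = 9+6 = 15, so the project takes 15 hours.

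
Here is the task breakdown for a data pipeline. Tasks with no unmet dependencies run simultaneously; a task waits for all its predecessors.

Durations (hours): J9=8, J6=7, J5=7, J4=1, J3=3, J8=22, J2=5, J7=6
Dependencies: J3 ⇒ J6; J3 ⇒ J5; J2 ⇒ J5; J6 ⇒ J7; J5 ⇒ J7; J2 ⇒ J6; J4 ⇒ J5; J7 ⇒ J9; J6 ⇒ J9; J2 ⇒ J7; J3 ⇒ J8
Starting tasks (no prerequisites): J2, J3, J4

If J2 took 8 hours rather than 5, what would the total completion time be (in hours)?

29

Baseline: J2→J5→J7→J9 = 5+7+6+8 = 26 → 26 hours.
J2 is on the critical path; changing it to 8 makes that path 29 hours.
No other chain overtakes it, so the finish is 29 hours.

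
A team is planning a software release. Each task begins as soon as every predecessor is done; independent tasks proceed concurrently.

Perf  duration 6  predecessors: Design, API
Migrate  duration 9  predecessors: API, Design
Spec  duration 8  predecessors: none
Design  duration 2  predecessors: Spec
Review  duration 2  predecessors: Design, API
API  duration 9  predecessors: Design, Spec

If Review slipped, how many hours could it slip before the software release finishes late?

The longest chain is Spec→Design→API→Migrate = 8+2+9+9 = 28; overall finish 28 hours.
The longest chain containing Review totals 21 hours.
Float = 28 − 21 = 7.

7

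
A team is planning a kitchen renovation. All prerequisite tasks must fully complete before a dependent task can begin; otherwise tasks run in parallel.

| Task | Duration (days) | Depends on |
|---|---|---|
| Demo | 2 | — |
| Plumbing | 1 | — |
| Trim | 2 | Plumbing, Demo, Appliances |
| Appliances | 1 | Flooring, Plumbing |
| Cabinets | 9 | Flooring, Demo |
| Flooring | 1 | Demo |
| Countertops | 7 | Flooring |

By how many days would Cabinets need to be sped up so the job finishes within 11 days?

Current finish: 12 days; target: 11.
Cabinets is on every critical path, so each day cut from Cabinets cuts the finish by one (this holds down to a finish of 10).
Need 12 − 11 = 1 day off Cabinets → Cabinets becomes 8 days, finish becomes 11.

1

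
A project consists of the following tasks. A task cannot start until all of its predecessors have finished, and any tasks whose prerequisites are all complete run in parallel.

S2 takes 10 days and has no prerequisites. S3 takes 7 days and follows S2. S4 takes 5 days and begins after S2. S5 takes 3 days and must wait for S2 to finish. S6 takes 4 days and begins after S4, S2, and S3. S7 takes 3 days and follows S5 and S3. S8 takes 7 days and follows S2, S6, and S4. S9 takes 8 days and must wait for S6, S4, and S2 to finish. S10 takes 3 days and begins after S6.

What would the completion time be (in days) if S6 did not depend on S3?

27

Original critical path: S2→S3→S6→S9 = 10+7+4+8 = 29 ⇒ 29 days.
Without S3→S6, S6's earliest start moves from 17 to 15.
New critical path: S2→S4→S6→S9 = 10+5+4+8 = 27 ⇒ 27 days.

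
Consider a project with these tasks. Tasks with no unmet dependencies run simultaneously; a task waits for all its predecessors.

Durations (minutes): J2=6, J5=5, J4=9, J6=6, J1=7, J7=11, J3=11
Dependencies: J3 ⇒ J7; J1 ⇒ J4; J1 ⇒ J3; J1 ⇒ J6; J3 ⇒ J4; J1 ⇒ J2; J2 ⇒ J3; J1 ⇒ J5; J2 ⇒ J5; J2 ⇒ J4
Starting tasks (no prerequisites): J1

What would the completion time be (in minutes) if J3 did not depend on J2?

29

Original critical path: J1→J2→J3→J7 = 7+6+11+11 = 35 ⇒ 35 minutes.
Without J2→J3, J3's earliest start moves from 13 to 7.
After: J1→J3→J7 = 7+11+11 = 29 → 29 minutes.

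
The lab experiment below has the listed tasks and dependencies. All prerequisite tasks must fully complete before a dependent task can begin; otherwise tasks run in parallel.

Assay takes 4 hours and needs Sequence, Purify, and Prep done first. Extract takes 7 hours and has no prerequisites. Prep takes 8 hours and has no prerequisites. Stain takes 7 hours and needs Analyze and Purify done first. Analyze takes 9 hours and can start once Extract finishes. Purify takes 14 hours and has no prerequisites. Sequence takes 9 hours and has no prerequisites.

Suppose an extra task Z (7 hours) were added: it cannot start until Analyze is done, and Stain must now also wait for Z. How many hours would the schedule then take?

30

Originally the schedule takes 23 hours.
With Z inserted, Stain now waits for max(Analyze, Purify, Z).
New critical path: Extract→Analyze→Z→Stain = 7+9+7+7 = 30 ⇒ 30 hours.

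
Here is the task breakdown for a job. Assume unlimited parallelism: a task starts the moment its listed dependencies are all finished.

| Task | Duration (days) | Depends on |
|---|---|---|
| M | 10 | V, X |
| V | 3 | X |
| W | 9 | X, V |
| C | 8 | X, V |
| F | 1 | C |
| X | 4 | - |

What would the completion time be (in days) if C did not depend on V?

17

With the dependency in place, X→V→M = 4+3+10 = 17 sets the finish at 17 days.
Without V→C, C's earliest start moves from 7 to 4.
After: X→V→M = 4+3+10 = 17 → 17 days.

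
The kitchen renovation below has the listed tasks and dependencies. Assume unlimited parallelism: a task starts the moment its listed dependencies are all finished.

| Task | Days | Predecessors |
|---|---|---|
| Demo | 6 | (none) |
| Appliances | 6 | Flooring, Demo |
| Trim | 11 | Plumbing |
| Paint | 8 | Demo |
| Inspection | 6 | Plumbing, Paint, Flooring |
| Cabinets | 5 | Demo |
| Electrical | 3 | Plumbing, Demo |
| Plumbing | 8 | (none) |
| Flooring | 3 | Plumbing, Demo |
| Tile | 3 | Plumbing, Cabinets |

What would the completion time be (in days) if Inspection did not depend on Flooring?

20

With the dependency in place, Demo→Paint→Inspection = 6+8+6 = 20 sets the finish at 20 days.
Dropping Flooring→Inspection doesn't change Inspection's earliest start (14); another predecessor still binds.
After: Demo→Paint→Inspection = 6+8+6 = 20 → 20 days.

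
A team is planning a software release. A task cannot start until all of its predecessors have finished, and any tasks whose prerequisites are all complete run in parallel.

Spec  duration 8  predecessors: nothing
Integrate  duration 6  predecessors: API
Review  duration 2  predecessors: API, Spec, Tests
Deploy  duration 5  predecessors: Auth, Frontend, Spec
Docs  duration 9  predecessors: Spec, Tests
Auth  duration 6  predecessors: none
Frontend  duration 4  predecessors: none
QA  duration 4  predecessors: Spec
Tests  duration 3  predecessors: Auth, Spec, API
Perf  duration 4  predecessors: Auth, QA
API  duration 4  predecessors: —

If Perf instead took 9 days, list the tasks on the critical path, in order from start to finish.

Spec, QA, Perf

Baseline: Spec→Tests→Docs = 8+3+9 = 20 → 20 days.
The longest path through Perf is only 16 days, so Perf has float 4.
New critical path: Spec→QA→Perf = 8+4+9 = 21 ⇒ 21 days.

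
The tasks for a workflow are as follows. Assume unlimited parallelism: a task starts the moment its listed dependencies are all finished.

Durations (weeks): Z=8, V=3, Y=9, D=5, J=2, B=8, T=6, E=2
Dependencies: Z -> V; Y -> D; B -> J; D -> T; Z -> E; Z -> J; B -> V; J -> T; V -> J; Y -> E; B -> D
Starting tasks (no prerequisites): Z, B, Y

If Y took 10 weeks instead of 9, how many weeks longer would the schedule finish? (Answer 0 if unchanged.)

1

Actual critical path: Y→D→T = 9+5+6 = 20 ⇒ 20 weeks.
Y lies on that path, so at 10 weeks the path becomes 21 weeks.
No other chain overtakes it, so the finish is 21 weeks.
Change in finish: 21 − 20 = +1 weeks.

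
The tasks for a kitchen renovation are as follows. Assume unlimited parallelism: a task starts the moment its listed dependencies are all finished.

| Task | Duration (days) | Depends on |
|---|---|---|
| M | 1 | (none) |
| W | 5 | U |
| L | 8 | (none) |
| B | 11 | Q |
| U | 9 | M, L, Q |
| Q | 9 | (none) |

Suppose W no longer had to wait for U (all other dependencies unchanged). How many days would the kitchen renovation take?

20

Original critical path: Q→U→W = 9+9+5 = 23 ⇒ 23 days.
Without U→W, W's earliest start moves from 18 to 0.
After: Q→B = 9+11 = 20 → 20 days.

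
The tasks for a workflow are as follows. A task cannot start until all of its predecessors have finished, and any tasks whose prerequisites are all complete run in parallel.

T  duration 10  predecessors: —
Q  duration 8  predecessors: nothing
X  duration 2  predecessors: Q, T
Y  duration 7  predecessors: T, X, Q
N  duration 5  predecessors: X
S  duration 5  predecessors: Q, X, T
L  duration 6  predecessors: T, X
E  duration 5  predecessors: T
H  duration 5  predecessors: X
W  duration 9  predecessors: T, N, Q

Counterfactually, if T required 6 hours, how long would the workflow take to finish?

As given, the longest chain is T→X→N→W = 10+2+5+9 = 26, so the finish is 26 hours.
T lies on that path, so at 6 hours the path becomes 22 hours.
The binding chain switches to Q→X→N→W = 8+2+5+9 = 24; finish 24 hours.

24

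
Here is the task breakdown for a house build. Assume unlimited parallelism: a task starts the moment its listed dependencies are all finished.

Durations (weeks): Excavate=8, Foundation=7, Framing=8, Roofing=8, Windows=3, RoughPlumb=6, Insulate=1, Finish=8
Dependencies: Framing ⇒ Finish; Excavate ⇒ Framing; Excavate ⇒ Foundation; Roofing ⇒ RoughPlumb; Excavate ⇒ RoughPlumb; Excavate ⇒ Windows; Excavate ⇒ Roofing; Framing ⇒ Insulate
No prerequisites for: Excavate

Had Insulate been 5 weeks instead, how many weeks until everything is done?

24

The binding path is Excavate→Framing→Finish = 8+8+8 = 24; finish at 24 weeks.
The longest path through Insulate is only 17 weeks, so Insulate has float 7.
The critical path is still Excavate→Framing→Finish; finish is now 24 weeks.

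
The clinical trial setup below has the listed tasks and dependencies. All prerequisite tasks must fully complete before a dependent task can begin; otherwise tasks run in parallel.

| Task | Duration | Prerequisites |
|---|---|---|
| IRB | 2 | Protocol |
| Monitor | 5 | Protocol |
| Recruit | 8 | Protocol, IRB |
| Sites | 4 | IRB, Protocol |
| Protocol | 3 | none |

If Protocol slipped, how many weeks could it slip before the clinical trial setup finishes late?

Critical path: Protocol→IRB→Recruit = 3+2+8 = 13, so the finish is 13 weeks.
The longest chain containing Protocol totals 13 weeks.
So Protocol can slip 3 − 3 = 0 weeks.

0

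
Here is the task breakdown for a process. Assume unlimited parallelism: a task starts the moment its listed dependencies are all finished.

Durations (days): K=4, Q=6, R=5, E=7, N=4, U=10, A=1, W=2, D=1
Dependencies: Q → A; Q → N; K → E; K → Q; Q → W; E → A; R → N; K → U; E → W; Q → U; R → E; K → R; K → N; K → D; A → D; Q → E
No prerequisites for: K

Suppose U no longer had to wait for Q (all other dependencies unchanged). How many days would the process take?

With the dependency in place, K→Q→U = 4+6+10 = 20 sets the finish at 20 days.
Without Q→U, U's earliest start moves from 10 to 4.
After: K→Q→E→A→D = 4+6+7+1+1 = 19 → 19 days.

19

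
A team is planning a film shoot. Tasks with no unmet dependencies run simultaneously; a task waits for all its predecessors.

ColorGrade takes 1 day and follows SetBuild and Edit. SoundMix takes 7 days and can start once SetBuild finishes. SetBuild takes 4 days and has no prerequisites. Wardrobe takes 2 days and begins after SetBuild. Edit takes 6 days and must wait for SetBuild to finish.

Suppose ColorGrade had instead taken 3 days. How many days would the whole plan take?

13

Baseline: SetBuild→Edit→ColorGrade = 4+6+1 = 11 → 11 days.
Since ColorGrade is critical, the +2 change carries straight to that chain (now 13 days).
No other chain overtakes it, so the finish is 13 days.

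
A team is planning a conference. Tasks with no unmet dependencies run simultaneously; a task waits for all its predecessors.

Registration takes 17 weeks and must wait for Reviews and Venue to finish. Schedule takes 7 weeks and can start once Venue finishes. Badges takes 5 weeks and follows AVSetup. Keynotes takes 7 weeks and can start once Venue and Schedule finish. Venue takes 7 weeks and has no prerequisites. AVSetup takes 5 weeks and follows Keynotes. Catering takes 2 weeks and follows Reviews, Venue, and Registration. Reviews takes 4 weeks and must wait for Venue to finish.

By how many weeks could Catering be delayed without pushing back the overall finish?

1

Venue→Schedule→Keynotes→AVSetup→Badges = 7+7+7+5+5 = 31 sets the makespan at 31 weeks.
Longest path through Catering: 30 weeks (earliest finish 30, latest finish 31).
So Catering can slip 31 − 30 = 1 week.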